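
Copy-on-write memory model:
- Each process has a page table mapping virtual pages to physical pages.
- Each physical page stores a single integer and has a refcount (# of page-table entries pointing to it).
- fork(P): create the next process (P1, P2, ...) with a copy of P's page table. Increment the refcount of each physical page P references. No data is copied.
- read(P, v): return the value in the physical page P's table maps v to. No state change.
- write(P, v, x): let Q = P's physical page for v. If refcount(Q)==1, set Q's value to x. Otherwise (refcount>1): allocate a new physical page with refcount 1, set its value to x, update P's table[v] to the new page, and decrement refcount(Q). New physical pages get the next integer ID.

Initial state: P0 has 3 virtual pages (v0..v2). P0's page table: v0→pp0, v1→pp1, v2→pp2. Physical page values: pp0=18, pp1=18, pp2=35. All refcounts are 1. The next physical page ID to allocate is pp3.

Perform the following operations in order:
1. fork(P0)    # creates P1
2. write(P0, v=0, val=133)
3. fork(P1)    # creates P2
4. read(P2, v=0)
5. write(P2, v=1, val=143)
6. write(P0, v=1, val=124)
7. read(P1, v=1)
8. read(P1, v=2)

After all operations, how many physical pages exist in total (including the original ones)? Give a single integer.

Op 1: fork(P0) -> P1. 3 ppages; refcounts: pp0:2 pp1:2 pp2:2
Op 2: write(P0, v0, 133). refcount(pp0)=2>1 -> COPY to pp3. 4 ppages; refcounts: pp0:1 pp1:2 pp2:2 pp3:1
Op 3: fork(P1) -> P2. 4 ppages; refcounts: pp0:2 pp1:3 pp2:3 pp3:1
Op 4: read(P2, v0) -> 18. No state change.
Op 5: write(P2, v1, 143). refcount(pp1)=3>1 -> COPY to pp4. 5 ppages; refcounts: pp0:2 pp1:2 pp2:3 pp3:1 pp4:1
Op 6: write(P0, v1, 124). refcount(pp1)=2>1 -> COPY to pp5. 6 ppages; refcounts: pp0:2 pp1:1 pp2:3 pp3:1 pp4:1 pp5:1
Op 7: read(P1, v1) -> 18. No state change.
Op 8: read(P1, v2) -> 35. No state change.

Answer: 6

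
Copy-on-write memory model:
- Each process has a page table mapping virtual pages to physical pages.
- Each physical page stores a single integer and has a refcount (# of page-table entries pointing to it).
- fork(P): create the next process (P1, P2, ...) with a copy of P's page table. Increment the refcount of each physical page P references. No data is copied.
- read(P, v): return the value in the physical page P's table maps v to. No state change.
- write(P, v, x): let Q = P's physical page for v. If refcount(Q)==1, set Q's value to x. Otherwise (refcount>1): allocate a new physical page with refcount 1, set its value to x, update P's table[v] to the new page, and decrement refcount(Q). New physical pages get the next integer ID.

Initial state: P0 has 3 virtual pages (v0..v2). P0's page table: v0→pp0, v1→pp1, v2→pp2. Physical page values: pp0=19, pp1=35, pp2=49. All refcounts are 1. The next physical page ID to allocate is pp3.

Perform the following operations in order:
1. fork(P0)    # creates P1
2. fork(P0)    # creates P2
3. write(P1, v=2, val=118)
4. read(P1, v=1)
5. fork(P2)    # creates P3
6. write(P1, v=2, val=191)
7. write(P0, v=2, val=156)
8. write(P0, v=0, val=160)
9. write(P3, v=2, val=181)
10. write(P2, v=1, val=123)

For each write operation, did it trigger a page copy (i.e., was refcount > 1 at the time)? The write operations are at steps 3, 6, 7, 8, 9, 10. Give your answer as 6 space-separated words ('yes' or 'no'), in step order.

Op 1: fork(P0) -> P1. 3 ppages; refcounts: pp0:2 pp1:2 pp2:2
Op 2: fork(P0) -> P2. 3 ppages; refcounts: pp0:3 pp1:3 pp2:3
Op 3: write(P1, v2, 118). refcount(pp2)=3>1 -> COPY to pp3. 4 ppages; refcounts: pp0:3 pp1:3 pp2:2 pp3:1
Op 4: read(P1, v1) -> 35. No state change.
Op 5: fork(P2) -> P3. 4 ppages; refcounts: pp0:4 pp1:4 pp2:3 pp3:1
Op 6: write(P1, v2, 191). refcount(pp3)=1 -> write in place. 4 ppages; refcounts: pp0:4 pp1:4 pp2:3 pp3:1
Op 7: write(P0, v2, 156). refcount(pp2)=3>1 -> COPY to pp4. 5 ppages; refcounts: pp0:4 pp1:4 pp2:2 pp3:1 pp4:1
Op 8: write(P0, v0, 160). refcount(pp0)=4>1 -> COPY to pp5. 6 ppages; refcounts: pp0:3 pp1:4 pp2:2 pp3:1 pp4:1 pp5:1
Op 9: write(P3, v2, 181). refcount(pp2)=2>1 -> COPY to pp6. 7 ppages; refcounts: pp0:3 pp1:4 pp2:1 pp3:1 pp4:1 pp5:1 pp6:1
Op 10: write(P2, v1, 123). refcount(pp1)=4>1 -> COPY to pp7. 8 ppages; refcounts: pp0:3 pp1:3 pp2:1 pp3:1 pp4:1 pp5:1 pp6:1 pp7:1

yes no yes yes yes yes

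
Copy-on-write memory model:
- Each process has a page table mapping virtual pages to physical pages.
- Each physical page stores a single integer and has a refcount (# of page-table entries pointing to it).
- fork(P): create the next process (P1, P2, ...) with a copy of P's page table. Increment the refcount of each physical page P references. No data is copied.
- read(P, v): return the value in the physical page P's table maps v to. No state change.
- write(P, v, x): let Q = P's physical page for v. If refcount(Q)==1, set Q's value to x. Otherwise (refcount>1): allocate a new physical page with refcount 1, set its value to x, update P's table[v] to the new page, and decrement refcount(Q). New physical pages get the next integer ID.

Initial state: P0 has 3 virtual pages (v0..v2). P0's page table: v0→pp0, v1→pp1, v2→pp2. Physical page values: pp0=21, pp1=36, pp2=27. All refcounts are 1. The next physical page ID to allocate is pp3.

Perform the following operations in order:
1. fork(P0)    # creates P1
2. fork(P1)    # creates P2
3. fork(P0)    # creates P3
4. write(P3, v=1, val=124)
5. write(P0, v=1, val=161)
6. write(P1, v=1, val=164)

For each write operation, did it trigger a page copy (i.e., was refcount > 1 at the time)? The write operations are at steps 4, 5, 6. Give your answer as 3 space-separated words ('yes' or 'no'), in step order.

Op 1: fork(P0) -> P1. 3 ppages; refcounts: pp0:2 pp1:2 pp2:2
Op 2: fork(P1) -> P2. 3 ppages; refcounts: pp0:3 pp1:3 pp2:3
Op 3: fork(P0) -> P3. 3 ppages; refcounts: pp0:4 pp1:4 pp2:4
Op 4: write(P3, v1, 124). refcount(pp1)=4>1 -> COPY to pp3. 4 ppages; refcounts: pp0:4 pp1:3 pp2:4 pp3:1
Op 5: write(P0, v1, 161). refcount(pp1)=3>1 -> COPY to pp4. 5 ppages; refcounts: pp0:4 pp1:2 pp2:4 pp3:1 pp4:1
Op 6: write(P1, v1, 164). refcount(pp1)=2>1 -> COPY to pp5. 6 ppages; refcounts: pp0:4 pp1:1 pp2:4 pp3:1 pp4:1 pp5:1

yes yes yes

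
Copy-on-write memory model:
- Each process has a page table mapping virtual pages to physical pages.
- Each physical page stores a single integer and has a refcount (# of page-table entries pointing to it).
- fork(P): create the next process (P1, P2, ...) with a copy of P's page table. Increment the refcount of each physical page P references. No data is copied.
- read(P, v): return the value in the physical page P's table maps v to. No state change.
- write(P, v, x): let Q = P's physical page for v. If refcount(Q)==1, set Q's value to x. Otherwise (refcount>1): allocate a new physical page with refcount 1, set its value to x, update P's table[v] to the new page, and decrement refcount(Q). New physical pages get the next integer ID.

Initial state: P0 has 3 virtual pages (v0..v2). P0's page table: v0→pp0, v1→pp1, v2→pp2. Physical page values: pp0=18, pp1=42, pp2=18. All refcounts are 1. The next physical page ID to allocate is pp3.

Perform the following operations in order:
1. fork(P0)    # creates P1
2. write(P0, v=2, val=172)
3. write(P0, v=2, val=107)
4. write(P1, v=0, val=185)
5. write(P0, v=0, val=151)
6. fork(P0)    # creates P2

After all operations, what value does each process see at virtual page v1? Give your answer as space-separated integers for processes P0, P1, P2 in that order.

Op 1: fork(P0) -> P1. 3 ppages; refcounts: pp0:2 pp1:2 pp2:2
Op 2: write(P0, v2, 172). refcount(pp2)=2>1 -> COPY to pp3. 4 ppages; refcounts: pp0:2 pp1:2 pp2:1 pp3:1
Op 3: write(P0, v2, 107). refcount(pp3)=1 -> write in place. 4 ppages; refcounts: pp0:2 pp1:2 pp2:1 pp3:1
Op 4: write(P1, v0, 185). refcount(pp0)=2>1 -> COPY to pp4. 5 ppages; refcounts: pp0:1 pp1:2 pp2:1 pp3:1 pp4:1
Op 5: write(P0, v0, 151). refcount(pp0)=1 -> write in place. 5 ppages; refcounts: pp0:1 pp1:2 pp2:1 pp3:1 pp4:1
Op 6: fork(P0) -> P2. 5 ppages; refcounts: pp0:2 pp1:3 pp2:1 pp3:2 pp4:1
P0: v1 -> pp1 = 42
P1: v1 -> pp1 = 42
P2: v1 -> pp1 = 42

Answer: 42 42 42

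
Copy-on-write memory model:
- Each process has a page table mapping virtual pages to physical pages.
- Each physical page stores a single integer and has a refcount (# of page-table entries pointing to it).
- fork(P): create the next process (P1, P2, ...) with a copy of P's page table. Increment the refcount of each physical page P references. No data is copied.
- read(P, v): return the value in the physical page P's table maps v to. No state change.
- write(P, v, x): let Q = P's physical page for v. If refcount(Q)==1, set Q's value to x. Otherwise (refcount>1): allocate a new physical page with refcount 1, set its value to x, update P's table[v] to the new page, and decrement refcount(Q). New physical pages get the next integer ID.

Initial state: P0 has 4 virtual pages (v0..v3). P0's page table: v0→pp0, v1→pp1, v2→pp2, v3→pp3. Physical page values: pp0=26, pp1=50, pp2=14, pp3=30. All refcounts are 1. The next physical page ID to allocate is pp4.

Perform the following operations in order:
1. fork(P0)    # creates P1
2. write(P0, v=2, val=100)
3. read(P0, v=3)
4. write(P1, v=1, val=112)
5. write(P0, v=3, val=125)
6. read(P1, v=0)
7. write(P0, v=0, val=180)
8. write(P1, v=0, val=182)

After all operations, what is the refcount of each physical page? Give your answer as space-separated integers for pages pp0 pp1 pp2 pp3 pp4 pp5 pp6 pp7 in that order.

Answer: 1 1 1 1 1 1 1 1

Derivation:
Op 1: fork(P0) -> P1. 4 ppages; refcounts: pp0:2 pp1:2 pp2:2 pp3:2
Op 2: write(P0, v2, 100). refcount(pp2)=2>1 -> COPY to pp4. 5 ppages; refcounts: pp0:2 pp1:2 pp2:1 pp3:2 pp4:1
Op 3: read(P0, v3) -> 30. No state change.
Op 4: write(P1, v1, 112). refcount(pp1)=2>1 -> COPY to pp5. 6 ppages; refcounts: pp0:2 pp1:1 pp2:1 pp3:2 pp4:1 pp5:1
Op 5: write(P0, v3, 125). refcount(pp3)=2>1 -> COPY to pp6. 7 ppages; refcounts: pp0:2 pp1:1 pp2:1 pp3:1 pp4:1 pp5:1 pp6:1
Op 6: read(P1, v0) -> 26. No state change.
Op 7: write(P0, v0, 180). refcount(pp0)=2>1 -> COPY to pp7. 8 ppages; refcounts: pp0:1 pp1:1 pp2:1 pp3:1 pp4:1 pp5:1 pp6:1 pp7:1
Op 8: write(P1, v0, 182). refcount(pp0)=1 -> write in place. 8 ppages; refcounts: pp0:1 pp1:1 pp2:1 pp3:1 pp4:1 pp5:1 pp6:1 pp7:1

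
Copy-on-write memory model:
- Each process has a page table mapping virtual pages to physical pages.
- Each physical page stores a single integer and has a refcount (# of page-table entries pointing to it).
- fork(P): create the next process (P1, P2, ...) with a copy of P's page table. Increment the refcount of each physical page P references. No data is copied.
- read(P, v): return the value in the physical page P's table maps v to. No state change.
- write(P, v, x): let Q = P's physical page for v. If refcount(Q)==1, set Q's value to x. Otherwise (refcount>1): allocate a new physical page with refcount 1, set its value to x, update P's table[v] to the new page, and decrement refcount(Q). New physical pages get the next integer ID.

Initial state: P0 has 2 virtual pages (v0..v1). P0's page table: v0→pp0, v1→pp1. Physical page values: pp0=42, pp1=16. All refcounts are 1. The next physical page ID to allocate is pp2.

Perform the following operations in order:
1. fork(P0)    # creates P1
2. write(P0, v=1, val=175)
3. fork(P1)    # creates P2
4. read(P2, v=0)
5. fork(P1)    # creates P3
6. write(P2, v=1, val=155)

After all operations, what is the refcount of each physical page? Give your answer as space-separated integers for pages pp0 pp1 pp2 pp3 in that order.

Op 1: fork(P0) -> P1. 2 ppages; refcounts: pp0:2 pp1:2
Op 2: write(P0, v1, 175). refcount(pp1)=2>1 -> COPY to pp2. 3 ppages; refcounts: pp0:2 pp1:1 pp2:1
Op 3: fork(P1) -> P2. 3 ppages; refcounts: pp0:3 pp1:2 pp2:1
Op 4: read(P2, v0) -> 42. No state change.
Op 5: fork(P1) -> P3. 3 ppages; refcounts: pp0:4 pp1:3 pp2:1
Op 6: write(P2, v1, 155). refcount(pp1)=3>1 -> COPY to pp3. 4 ppages; refcounts: pp0:4 pp1:2 pp2:1 pp3:1

Answer: 4 2 1 1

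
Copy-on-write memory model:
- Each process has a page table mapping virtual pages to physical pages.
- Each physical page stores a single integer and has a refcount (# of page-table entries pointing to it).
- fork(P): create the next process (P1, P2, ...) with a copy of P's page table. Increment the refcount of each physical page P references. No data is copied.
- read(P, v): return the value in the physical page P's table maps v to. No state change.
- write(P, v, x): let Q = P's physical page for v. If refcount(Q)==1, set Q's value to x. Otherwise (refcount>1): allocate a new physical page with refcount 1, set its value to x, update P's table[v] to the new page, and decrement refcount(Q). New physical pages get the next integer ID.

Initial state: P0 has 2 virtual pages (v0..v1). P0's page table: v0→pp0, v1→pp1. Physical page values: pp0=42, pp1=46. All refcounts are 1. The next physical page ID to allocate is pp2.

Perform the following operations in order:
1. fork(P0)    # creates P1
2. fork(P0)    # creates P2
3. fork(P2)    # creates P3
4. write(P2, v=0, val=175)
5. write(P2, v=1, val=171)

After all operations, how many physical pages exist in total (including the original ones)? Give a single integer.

Answer: 4

Derivation:
Op 1: fork(P0) -> P1. 2 ppages; refcounts: pp0:2 pp1:2
Op 2: fork(P0) -> P2. 2 ppages; refcounts: pp0:3 pp1:3
Op 3: fork(P2) -> P3. 2 ppages; refcounts: pp0:4 pp1:4
Op 4: write(P2, v0, 175). refcount(pp0)=4>1 -> COPY to pp2. 3 ppages; refcounts: pp0:3 pp1:4 pp2:1
Op 5: write(P2, v1, 171). refcount(pp1)=4>1 -> COPY to pp3. 4 ppages; refcounts: pp0:3 pp1:3 pp2:1 pp3:1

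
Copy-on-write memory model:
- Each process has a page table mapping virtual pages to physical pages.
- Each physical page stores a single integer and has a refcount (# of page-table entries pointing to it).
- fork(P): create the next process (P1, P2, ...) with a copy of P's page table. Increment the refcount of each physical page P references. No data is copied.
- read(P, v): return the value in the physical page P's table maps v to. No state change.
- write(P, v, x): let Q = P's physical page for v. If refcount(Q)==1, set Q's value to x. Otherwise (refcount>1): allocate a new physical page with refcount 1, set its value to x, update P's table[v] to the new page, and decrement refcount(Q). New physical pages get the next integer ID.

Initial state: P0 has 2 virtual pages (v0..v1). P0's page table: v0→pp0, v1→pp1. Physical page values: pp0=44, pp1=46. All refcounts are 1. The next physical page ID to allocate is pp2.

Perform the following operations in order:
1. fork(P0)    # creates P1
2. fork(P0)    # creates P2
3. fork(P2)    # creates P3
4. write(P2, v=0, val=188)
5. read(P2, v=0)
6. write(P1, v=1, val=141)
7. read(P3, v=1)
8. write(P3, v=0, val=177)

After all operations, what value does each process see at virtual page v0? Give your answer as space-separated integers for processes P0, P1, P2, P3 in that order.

Op 1: fork(P0) -> P1. 2 ppages; refcounts: pp0:2 pp1:2
Op 2: fork(P0) -> P2. 2 ppages; refcounts: pp0:3 pp1:3
Op 3: fork(P2) -> P3. 2 ppages; refcounts: pp0:4 pp1:4
Op 4: write(P2, v0, 188). refcount(pp0)=4>1 -> COPY to pp2. 3 ppages; refcounts: pp0:3 pp1:4 pp2:1
Op 5: read(P2, v0) -> 188. No state change.
Op 6: write(P1, v1, 141). refcount(pp1)=4>1 -> COPY to pp3. 4 ppages; refcounts: pp0:3 pp1:3 pp2:1 pp3:1
Op 7: read(P3, v1) -> 46. No state change.
Op 8: write(P3, v0, 177). refcount(pp0)=3>1 -> COPY to pp4. 5 ppages; refcounts: pp0:2 pp1:3 pp2:1 pp3:1 pp4:1
P0: v0 -> pp0 = 44
P1: v0 -> pp0 = 44
P2: v0 -> pp2 = 188
P3: v0 -> pp4 = 177

Answer: 44 44 188 177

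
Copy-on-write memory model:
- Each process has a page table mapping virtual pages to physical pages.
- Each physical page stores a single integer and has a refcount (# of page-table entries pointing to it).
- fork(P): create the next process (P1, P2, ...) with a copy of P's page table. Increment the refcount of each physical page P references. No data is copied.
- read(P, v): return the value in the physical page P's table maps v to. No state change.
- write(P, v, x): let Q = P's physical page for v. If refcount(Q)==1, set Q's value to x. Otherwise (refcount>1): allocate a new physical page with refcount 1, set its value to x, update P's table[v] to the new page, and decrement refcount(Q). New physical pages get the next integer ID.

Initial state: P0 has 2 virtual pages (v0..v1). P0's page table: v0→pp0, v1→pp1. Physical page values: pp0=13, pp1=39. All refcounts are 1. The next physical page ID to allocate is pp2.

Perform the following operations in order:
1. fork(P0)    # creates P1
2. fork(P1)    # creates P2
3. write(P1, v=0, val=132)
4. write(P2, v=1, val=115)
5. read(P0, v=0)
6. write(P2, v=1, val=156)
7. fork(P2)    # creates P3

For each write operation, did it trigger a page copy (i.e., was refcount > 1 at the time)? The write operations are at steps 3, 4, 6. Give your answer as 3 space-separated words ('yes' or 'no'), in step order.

Op 1: fork(P0) -> P1. 2 ppages; refcounts: pp0:2 pp1:2
Op 2: fork(P1) -> P2. 2 ppages; refcounts: pp0:3 pp1:3
Op 3: write(P1, v0, 132). refcount(pp0)=3>1 -> COPY to pp2. 3 ppages; refcounts: pp0:2 pp1:3 pp2:1
Op 4: write(P2, v1, 115). refcount(pp1)=3>1 -> COPY to pp3. 4 ppages; refcounts: pp0:2 pp1:2 pp2:1 pp3:1
Op 5: read(P0, v0) -> 13. No state change.
Op 6: write(P2, v1, 156). refcount(pp3)=1 -> write in place. 4 ppages; refcounts: pp0:2 pp1:2 pp2:1 pp3:1
Op 7: fork(P2) -> P3. 4 ppages; refcounts: pp0:3 pp1:2 pp2:1 pp3:2

yes yes no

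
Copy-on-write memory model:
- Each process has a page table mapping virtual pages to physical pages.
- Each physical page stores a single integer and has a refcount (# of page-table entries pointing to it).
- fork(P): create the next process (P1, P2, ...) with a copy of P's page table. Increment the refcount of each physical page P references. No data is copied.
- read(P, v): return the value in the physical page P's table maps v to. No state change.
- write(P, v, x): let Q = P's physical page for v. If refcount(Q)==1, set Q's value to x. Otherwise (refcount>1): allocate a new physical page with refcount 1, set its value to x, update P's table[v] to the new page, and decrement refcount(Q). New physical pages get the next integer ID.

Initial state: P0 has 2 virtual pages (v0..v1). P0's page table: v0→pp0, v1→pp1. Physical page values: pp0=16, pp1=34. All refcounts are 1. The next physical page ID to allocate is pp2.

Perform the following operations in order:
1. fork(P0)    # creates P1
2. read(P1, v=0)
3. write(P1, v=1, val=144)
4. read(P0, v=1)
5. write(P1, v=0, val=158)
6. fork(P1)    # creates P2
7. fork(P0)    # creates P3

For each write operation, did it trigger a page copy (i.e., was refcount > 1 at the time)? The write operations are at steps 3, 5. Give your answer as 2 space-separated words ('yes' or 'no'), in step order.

Op 1: fork(P0) -> P1. 2 ppages; refcounts: pp0:2 pp1:2
Op 2: read(P1, v0) -> 16. No state change.
Op 3: write(P1, v1, 144). refcount(pp1)=2>1 -> COPY to pp2. 3 ppages; refcounts: pp0:2 pp1:1 pp2:1
Op 4: read(P0, v1) -> 34. No state change.
Op 5: write(P1, v0, 158). refcount(pp0)=2>1 -> COPY to pp3. 4 ppages; refcounts: pp0:1 pp1:1 pp2:1 pp3:1
Op 6: fork(P1) -> P2. 4 ppages; refcounts: pp0:1 pp1:1 pp2:2 pp3:2
Op 7: fork(P0) -> P3. 4 ppages; refcounts: pp0:2 pp1:2 pp2:2 pp3:2

yes yes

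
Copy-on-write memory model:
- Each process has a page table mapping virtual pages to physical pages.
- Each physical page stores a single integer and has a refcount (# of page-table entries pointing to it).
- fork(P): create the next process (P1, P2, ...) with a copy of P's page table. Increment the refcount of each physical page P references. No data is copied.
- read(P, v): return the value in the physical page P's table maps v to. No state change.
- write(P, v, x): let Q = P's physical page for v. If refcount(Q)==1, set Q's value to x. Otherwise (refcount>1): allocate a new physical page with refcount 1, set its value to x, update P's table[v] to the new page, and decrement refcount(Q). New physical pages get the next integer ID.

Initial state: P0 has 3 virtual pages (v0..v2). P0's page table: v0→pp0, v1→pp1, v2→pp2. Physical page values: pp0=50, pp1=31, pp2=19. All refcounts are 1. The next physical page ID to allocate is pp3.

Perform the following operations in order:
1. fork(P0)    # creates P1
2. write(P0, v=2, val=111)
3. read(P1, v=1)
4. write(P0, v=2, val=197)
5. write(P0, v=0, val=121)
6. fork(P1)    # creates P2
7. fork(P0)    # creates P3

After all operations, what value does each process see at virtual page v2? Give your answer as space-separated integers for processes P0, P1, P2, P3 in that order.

Op 1: fork(P0) -> P1. 3 ppages; refcounts: pp0:2 pp1:2 pp2:2
Op 2: write(P0, v2, 111). refcount(pp2)=2>1 -> COPY to pp3. 4 ppages; refcounts: pp0:2 pp1:2 pp2:1 pp3:1
Op 3: read(P1, v1) -> 31. No state change.
Op 4: write(P0, v2, 197). refcount(pp3)=1 -> write in place. 4 ppages; refcounts: pp0:2 pp1:2 pp2:1 pp3:1
Op 5: write(P0, v0, 121). refcount(pp0)=2>1 -> COPY to pp4. 5 ppages; refcounts: pp0:1 pp1:2 pp2:1 pp3:1 pp4:1
Op 6: fork(P1) -> P2. 5 ppages; refcounts: pp0:2 pp1:3 pp2:2 pp3:1 pp4:1
Op 7: fork(P0) -> P3. 5 ppages; refcounts: pp0:2 pp1:4 pp2:2 pp3:2 pp4:2
P0: v2 -> pp3 = 197
P1: v2 -> pp2 = 19
P2: v2 -> pp2 = 19
P3: v2 -> pp3 = 197

Answer: 197 19 19 197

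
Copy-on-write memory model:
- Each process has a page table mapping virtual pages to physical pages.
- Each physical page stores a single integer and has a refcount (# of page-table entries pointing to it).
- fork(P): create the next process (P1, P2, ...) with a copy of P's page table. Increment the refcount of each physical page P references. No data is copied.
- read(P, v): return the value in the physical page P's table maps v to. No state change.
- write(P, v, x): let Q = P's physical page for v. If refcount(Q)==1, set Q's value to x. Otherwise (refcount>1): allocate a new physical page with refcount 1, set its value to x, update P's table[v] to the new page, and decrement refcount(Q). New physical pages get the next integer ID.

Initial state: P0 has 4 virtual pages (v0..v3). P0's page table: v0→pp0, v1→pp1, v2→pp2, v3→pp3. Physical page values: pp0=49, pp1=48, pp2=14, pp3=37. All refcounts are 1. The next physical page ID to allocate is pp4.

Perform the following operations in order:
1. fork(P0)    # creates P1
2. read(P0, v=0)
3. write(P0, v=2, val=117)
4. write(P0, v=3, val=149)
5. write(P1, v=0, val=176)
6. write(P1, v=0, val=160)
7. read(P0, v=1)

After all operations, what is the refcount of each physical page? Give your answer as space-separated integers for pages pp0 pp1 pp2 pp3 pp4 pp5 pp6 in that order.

Op 1: fork(P0) -> P1. 4 ppages; refcounts: pp0:2 pp1:2 pp2:2 pp3:2
Op 2: read(P0, v0) -> 49. No state change.
Op 3: write(P0, v2, 117). refcount(pp2)=2>1 -> COPY to pp4. 5 ppages; refcounts: pp0:2 pp1:2 pp2:1 pp3:2 pp4:1
Op 4: write(P0, v3, 149). refcount(pp3)=2>1 -> COPY to pp5. 6 ppages; refcounts: pp0:2 pp1:2 pp2:1 pp3:1 pp4:1 pp5:1
Op 5: write(P1, v0, 176). refcount(pp0)=2>1 -> COPY to pp6. 7 ppages; refcounts: pp0:1 pp1:2 pp2:1 pp3:1 pp4:1 pp5:1 pp6:1
Op 6: write(P1, v0, 160). refcount(pp6)=1 -> write in place. 7 ppages; refcounts: pp0:1 pp1:2 pp2:1 pp3:1 pp4:1 pp5:1 pp6:1
Op 7: read(P0, v1) -> 48. No state change.

Answer: 1 2 1 1 1 1 1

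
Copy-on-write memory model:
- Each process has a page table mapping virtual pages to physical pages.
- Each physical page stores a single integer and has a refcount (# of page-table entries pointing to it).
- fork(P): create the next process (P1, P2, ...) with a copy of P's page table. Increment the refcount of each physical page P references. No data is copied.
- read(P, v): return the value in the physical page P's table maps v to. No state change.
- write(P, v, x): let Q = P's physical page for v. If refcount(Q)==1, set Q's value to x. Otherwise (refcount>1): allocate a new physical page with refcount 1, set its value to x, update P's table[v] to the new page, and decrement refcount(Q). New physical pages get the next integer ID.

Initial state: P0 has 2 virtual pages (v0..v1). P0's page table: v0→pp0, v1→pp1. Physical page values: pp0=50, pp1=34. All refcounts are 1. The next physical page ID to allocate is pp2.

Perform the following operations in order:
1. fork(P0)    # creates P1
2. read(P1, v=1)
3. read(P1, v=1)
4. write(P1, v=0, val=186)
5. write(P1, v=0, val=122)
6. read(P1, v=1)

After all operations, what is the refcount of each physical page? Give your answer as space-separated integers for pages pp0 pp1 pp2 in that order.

Answer: 1 2 1

Derivation:
Op 1: fork(P0) -> P1. 2 ppages; refcounts: pp0:2 pp1:2
Op 2: read(P1, v1) -> 34. No state change.
Op 3: read(P1, v1) -> 34. No state change.
Op 4: write(P1, v0, 186). refcount(pp0)=2>1 -> COPY to pp2. 3 ppages; refcounts: pp0:1 pp1:2 pp2:1
Op 5: write(P1, v0, 122). refcount(pp2)=1 -> write in place. 3 ppages; refcounts: pp0:1 pp1:2 pp2:1
Op 6: read(P1, v1) -> 34. No state change.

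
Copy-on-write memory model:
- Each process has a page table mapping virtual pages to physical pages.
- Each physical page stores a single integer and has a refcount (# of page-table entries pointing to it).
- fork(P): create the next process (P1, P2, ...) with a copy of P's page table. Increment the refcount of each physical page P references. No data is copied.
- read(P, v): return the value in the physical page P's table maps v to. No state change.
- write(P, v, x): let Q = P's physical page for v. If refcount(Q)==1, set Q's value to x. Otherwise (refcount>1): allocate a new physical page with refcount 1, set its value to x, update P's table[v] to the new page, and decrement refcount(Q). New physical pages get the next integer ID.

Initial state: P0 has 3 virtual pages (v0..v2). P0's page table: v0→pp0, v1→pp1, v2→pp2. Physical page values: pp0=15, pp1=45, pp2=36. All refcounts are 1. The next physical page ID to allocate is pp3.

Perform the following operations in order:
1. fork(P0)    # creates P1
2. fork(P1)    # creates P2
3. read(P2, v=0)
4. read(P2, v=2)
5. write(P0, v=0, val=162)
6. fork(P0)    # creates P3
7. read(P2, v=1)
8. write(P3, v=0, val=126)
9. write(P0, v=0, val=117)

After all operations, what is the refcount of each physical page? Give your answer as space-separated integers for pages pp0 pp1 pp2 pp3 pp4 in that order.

Op 1: fork(P0) -> P1. 3 ppages; refcounts: pp0:2 pp1:2 pp2:2
Op 2: fork(P1) -> P2. 3 ppages; refcounts: pp0:3 pp1:3 pp2:3
Op 3: read(P2, v0) -> 15. No state change.
Op 4: read(P2, v2) -> 36. No state change.
Op 5: write(P0, v0, 162). refcount(pp0)=3>1 -> COPY to pp3. 4 ppages; refcounts: pp0:2 pp1:3 pp2:3 pp3:1
Op 6: fork(P0) -> P3. 4 ppages; refcounts: pp0:2 pp1:4 pp2:4 pp3:2
Op 7: read(P2, v1) -> 45. No state change.
Op 8: write(P3, v0, 126). refcount(pp3)=2>1 -> COPY to pp4. 5 ppages; refcounts: pp0:2 pp1:4 pp2:4 pp3:1 pp4:1
Op 9: write(P0, v0, 117). refcount(pp3)=1 -> write in place. 5 ppages; refcounts: pp0:2 pp1:4 pp2:4 pp3:1 pp4:1

Answer: 2 4 4 1 1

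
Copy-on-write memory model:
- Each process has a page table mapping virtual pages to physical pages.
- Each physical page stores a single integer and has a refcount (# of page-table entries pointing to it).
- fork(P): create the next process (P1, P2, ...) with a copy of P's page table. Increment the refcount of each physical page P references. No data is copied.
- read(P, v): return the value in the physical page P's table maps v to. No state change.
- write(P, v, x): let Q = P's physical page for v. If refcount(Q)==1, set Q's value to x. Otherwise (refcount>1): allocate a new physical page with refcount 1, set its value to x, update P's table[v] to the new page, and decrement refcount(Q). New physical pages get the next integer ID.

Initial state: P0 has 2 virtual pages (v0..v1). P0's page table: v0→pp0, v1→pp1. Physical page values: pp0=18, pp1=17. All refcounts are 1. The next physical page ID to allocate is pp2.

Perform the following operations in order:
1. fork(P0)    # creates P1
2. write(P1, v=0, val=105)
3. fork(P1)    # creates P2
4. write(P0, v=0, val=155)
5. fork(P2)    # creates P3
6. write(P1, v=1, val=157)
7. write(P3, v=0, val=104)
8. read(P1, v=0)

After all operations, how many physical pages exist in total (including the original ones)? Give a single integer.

Op 1: fork(P0) -> P1. 2 ppages; refcounts: pp0:2 pp1:2
Op 2: write(P1, v0, 105). refcount(pp0)=2>1 -> COPY to pp2. 3 ppages; refcounts: pp0:1 pp1:2 pp2:1
Op 3: fork(P1) -> P2. 3 ppages; refcounts: pp0:1 pp1:3 pp2:2
Op 4: write(P0, v0, 155). refcount(pp0)=1 -> write in place. 3 ppages; refcounts: pp0:1 pp1:3 pp2:2
Op 5: fork(P2) -> P3. 3 ppages; refcounts: pp0:1 pp1:4 pp2:3
Op 6: write(P1, v1, 157). refcount(pp1)=4>1 -> COPY to pp3. 4 ppages; refcounts: pp0:1 pp1:3 pp2:3 pp3:1
Op 7: write(P3, v0, 104). refcount(pp2)=3>1 -> COPY to pp4. 5 ppages; refcounts: pp0:1 pp1:3 pp2:2 pp3:1 pp4:1
Op 8: read(P1, v0) -> 105. No state change.

Answer: 5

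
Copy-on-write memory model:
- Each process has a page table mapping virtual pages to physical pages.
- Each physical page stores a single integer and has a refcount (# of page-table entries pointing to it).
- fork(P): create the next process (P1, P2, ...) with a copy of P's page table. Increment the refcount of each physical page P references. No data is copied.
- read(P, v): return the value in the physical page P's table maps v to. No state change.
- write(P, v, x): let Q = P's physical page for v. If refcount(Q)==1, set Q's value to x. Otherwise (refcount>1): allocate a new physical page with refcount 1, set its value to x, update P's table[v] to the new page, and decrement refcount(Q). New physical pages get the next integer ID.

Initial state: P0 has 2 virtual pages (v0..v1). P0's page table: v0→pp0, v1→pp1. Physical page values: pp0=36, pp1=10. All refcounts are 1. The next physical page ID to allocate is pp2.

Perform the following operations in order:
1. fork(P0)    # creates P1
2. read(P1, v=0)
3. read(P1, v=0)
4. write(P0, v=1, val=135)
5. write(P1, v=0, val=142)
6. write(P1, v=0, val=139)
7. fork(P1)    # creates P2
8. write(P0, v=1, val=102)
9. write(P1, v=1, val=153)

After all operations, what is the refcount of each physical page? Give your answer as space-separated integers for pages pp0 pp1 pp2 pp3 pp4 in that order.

Answer: 1 1 1 2 1

Derivation:
Op 1: fork(P0) -> P1. 2 ppages; refcounts: pp0:2 pp1:2
Op 2: read(P1, v0) -> 36. No state change.
Op 3: read(P1, v0) -> 36. No state change.
Op 4: write(P0, v1, 135). refcount(pp1)=2>1 -> COPY to pp2. 3 ppages; refcounts: pp0:2 pp1:1 pp2:1
Op 5: write(P1, v0, 142). refcount(pp0)=2>1 -> COPY to pp3. 4 ppages; refcounts: pp0:1 pp1:1 pp2:1 pp3:1
Op 6: write(P1, v0, 139). refcount(pp3)=1 -> write in place. 4 ppages; refcounts: pp0:1 pp1:1 pp2:1 pp3:1
Op 7: fork(P1) -> P2. 4 ppages; refcounts: pp0:1 pp1:2 pp2:1 pp3:2
Op 8: write(P0, v1, 102). refcount(pp2)=1 -> write in place. 4 ppages; refcounts: pp0:1 pp1:2 pp2:1 pp3:2
Op 9: write(P1, v1, 153). refcount(pp1)=2>1 -> COPY to pp4. 5 ppages; refcounts: pp0:1 pp1:1 pp2:1 pp3:2 pp4:1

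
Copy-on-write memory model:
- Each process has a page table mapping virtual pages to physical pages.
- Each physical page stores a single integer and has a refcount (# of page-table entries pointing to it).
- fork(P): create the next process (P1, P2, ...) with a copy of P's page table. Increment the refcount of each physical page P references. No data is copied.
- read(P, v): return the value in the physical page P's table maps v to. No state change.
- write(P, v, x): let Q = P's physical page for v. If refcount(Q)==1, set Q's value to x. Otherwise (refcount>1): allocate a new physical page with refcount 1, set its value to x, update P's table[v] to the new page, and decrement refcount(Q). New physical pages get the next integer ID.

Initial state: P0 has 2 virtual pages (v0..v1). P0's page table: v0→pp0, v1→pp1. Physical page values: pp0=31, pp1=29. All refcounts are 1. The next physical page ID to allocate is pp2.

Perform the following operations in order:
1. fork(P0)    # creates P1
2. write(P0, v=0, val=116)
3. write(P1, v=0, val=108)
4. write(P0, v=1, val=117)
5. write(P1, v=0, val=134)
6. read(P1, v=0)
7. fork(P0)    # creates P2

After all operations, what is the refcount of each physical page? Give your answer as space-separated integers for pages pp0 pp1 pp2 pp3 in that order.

Op 1: fork(P0) -> P1. 2 ppages; refcounts: pp0:2 pp1:2
Op 2: write(P0, v0, 116). refcount(pp0)=2>1 -> COPY to pp2. 3 ppages; refcounts: pp0:1 pp1:2 pp2:1
Op 3: write(P1, v0, 108). refcount(pp0)=1 -> write in place. 3 ppages; refcounts: pp0:1 pp1:2 pp2:1
Op 4: write(P0, v1, 117). refcount(pp1)=2>1 -> COPY to pp3. 4 ppages; refcounts: pp0:1 pp1:1 pp2:1 pp3:1
Op 5: write(P1, v0, 134). refcount(pp0)=1 -> write in place. 4 ppages; refcounts: pp0:1 pp1:1 pp2:1 pp3:1
Op 6: read(P1, v0) -> 134. No state change.
Op 7: fork(P0) -> P2. 4 ppages; refcounts: pp0:1 pp1:1 pp2:2 pp3:2

Answer: 1 1 2 2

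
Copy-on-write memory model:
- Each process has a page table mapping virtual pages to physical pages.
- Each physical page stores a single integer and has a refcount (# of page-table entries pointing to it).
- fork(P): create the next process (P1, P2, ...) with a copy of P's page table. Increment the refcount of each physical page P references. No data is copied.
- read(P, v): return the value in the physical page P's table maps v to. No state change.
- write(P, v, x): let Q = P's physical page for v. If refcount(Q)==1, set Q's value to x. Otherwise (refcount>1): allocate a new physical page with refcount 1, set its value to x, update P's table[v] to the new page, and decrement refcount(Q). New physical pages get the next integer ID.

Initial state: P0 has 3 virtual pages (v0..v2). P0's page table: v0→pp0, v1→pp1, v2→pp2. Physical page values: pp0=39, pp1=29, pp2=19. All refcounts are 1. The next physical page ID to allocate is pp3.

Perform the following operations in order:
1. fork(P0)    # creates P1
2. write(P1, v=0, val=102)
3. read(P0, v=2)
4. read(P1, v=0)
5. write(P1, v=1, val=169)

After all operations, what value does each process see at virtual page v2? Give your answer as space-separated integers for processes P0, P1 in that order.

Op 1: fork(P0) -> P1. 3 ppages; refcounts: pp0:2 pp1:2 pp2:2
Op 2: write(P1, v0, 102). refcount(pp0)=2>1 -> COPY to pp3. 4 ppages; refcounts: pp0:1 pp1:2 pp2:2 pp3:1
Op 3: read(P0, v2) -> 19. No state change.
Op 4: read(P1, v0) -> 102. No state change.
Op 5: write(P1, v1, 169). refcount(pp1)=2>1 -> COPY to pp4. 5 ppages; refcounts: pp0:1 pp1:1 pp2:2 pp3:1 pp4:1
P0: v2 -> pp2 = 19
P1: v2 -> pp2 = 19

Answer: 19 19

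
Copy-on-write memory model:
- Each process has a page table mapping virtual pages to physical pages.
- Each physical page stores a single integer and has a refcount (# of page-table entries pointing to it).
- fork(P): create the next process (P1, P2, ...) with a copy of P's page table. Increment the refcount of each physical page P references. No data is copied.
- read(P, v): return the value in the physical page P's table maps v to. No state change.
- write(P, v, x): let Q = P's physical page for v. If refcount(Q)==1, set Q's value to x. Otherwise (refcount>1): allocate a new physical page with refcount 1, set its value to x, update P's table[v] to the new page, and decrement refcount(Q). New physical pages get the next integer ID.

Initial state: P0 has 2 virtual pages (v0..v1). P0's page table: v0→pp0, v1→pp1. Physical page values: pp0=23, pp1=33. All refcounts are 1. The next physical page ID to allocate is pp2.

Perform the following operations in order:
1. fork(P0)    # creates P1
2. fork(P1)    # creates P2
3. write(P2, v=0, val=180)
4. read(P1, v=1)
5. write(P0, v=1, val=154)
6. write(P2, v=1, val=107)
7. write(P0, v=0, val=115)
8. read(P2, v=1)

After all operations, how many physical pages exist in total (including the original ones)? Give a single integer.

Answer: 6

Derivation:
Op 1: fork(P0) -> P1. 2 ppages; refcounts: pp0:2 pp1:2
Op 2: fork(P1) -> P2. 2 ppages; refcounts: pp0:3 pp1:3
Op 3: write(P2, v0, 180). refcount(pp0)=3>1 -> COPY to pp2. 3 ppages; refcounts: pp0:2 pp1:3 pp2:1
Op 4: read(P1, v1) -> 33. No state change.
Op 5: write(P0, v1, 154). refcount(pp1)=3>1 -> COPY to pp3. 4 ppages; refcounts: pp0:2 pp1:2 pp2:1 pp3:1
Op 6: write(P2, v1, 107). refcount(pp1)=2>1 -> COPY to pp4. 5 ppages; refcounts: pp0:2 pp1:1 pp2:1 pp3:1 pp4:1
Op 7: write(P0, v0, 115). refcount(pp0)=2>1 -> COPY to pp5. 6 ppages; refcounts: pp0:1 pp1:1 pp2:1 pp3:1 pp4:1 pp5:1
Op 8: read(P2, v1) -> 107. No state change.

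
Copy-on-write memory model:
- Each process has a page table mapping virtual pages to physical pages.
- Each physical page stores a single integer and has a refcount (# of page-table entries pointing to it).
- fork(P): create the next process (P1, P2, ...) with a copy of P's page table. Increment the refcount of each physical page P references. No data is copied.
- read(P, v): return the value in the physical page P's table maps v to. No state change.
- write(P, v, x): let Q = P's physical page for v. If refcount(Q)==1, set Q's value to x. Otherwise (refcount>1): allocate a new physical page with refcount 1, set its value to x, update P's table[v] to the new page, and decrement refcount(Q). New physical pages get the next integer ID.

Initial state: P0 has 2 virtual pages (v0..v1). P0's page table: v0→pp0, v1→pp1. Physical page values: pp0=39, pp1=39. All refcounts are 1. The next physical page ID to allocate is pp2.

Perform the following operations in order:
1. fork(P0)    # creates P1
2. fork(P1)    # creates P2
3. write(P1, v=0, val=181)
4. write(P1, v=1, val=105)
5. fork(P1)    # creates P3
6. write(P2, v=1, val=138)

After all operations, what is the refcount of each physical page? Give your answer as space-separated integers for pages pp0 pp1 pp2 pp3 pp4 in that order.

Op 1: fork(P0) -> P1. 2 ppages; refcounts: pp0:2 pp1:2
Op 2: fork(P1) -> P2. 2 ppages; refcounts: pp0:3 pp1:3
Op 3: write(P1, v0, 181). refcount(pp0)=3>1 -> COPY to pp2. 3 ppages; refcounts: pp0:2 pp1:3 pp2:1
Op 4: write(P1, v1, 105). refcount(pp1)=3>1 -> COPY to pp3. 4 ppages; refcounts: pp0:2 pp1:2 pp2:1 pp3:1
Op 5: fork(P1) -> P3. 4 ppages; refcounts: pp0:2 pp1:2 pp2:2 pp3:2
Op 6: write(P2, v1, 138). refcount(pp1)=2>1 -> COPY to pp4. 5 ppages; refcounts: pp0:2 pp1:1 pp2:2 pp3:2 pp4:1

Answer: 2 1 2 2 1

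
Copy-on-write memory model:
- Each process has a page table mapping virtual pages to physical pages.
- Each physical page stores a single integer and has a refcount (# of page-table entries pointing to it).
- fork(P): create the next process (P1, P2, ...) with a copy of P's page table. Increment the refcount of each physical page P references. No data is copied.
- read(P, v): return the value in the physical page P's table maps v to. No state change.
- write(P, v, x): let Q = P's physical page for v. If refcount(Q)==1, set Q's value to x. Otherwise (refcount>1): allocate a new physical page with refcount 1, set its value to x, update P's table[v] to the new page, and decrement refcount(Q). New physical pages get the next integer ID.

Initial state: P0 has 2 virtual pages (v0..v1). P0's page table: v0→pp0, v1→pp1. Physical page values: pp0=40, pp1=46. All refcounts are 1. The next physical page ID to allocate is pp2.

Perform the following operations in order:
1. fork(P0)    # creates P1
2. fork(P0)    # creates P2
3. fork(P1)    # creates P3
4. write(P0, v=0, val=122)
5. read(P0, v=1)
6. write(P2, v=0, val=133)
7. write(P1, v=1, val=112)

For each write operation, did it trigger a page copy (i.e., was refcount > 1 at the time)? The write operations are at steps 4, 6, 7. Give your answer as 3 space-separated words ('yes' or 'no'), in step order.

Op 1: fork(P0) -> P1. 2 ppages; refcounts: pp0:2 pp1:2
Op 2: fork(P0) -> P2. 2 ppages; refcounts: pp0:3 pp1:3
Op 3: fork(P1) -> P3. 2 ppages; refcounts: pp0:4 pp1:4
Op 4: write(P0, v0, 122). refcount(pp0)=4>1 -> COPY to pp2. 3 ppages; refcounts: pp0:3 pp1:4 pp2:1
Op 5: read(P0, v1) -> 46. No state change.
Op 6: write(P2, v0, 133). refcount(pp0)=3>1 -> COPY to pp3. 4 ppages; refcounts: pp0:2 pp1:4 pp2:1 pp3:1
Op 7: write(P1, v1, 112). refcount(pp1)=4>1 -> COPY to pp4. 5 ppages; refcounts: pp0:2 pp1:3 pp2:1 pp3:1 pp4:1

yes yes yes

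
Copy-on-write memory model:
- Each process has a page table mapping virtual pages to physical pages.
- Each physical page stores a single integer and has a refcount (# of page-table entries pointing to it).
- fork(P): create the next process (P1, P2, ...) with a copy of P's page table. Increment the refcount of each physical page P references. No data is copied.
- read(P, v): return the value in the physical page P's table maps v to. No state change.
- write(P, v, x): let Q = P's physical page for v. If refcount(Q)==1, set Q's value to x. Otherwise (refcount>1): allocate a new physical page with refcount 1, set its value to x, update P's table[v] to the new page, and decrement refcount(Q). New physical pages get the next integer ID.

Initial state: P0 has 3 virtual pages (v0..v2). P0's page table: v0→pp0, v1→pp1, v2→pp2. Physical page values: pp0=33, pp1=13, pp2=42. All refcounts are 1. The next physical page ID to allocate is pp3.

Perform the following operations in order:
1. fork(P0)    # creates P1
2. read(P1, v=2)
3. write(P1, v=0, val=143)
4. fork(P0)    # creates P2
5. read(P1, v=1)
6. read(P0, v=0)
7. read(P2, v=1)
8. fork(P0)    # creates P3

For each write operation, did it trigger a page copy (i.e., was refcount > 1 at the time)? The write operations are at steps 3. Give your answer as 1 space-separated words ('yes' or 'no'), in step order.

Op 1: fork(P0) -> P1. 3 ppages; refcounts: pp0:2 pp1:2 pp2:2
Op 2: read(P1, v2) -> 42. No state change.
Op 3: write(P1, v0, 143). refcount(pp0)=2>1 -> COPY to pp3. 4 ppages; refcounts: pp0:1 pp1:2 pp2:2 pp3:1
Op 4: fork(P0) -> P2. 4 ppages; refcounts: pp0:2 pp1:3 pp2:3 pp3:1
Op 5: read(P1, v1) -> 13. No state change.
Op 6: read(P0, v0) -> 33. No state change.
Op 7: read(P2, v1) -> 13. No state change.
Op 8: fork(P0) -> P3. 4 ppages; refcounts: pp0:3 pp1:4 pp2:4 pp3:1

yes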